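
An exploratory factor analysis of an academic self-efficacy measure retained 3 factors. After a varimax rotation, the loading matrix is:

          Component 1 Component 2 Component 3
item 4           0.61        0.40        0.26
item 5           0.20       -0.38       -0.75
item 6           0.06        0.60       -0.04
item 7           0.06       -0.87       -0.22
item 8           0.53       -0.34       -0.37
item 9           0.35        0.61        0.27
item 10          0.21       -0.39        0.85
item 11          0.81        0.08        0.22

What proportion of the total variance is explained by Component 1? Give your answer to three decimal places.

SS loadings for Component 1 = 0.61² + 0.20² + 0.06² + 0.06² + 0.53² + 0.35² + 0.21² + 0.81² = 1.5229
Proportion of variance = 1.5229 / 8 = 0.1904.

0.190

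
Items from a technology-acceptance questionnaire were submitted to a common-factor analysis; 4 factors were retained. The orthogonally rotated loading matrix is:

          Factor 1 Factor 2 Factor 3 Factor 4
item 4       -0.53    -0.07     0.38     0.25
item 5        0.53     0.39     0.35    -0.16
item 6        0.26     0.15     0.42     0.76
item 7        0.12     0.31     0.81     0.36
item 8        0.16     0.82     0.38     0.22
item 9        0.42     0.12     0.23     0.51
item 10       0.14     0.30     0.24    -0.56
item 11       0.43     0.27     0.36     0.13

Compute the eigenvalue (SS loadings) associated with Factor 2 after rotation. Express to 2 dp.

1.13

SS loadings for Factor 2 = (-0.07)² + 0.39² + 0.15² + 0.31² + 0.82² + 0.12² + 0.30² + 0.27² = 0.0049 + 0.1521 + 0.0225 + 0.0961 + 0.6724 + 0.0144 + 0.0900 + 0.0729 = 1.1253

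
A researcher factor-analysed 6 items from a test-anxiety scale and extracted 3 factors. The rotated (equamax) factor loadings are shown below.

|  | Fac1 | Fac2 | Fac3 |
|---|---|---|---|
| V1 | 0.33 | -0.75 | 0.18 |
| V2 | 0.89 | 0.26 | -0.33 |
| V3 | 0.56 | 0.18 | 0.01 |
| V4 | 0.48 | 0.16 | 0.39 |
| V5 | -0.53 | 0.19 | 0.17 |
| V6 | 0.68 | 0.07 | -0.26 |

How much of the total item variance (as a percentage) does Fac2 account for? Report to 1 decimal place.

SS loadings for Fac2 = (-0.75)² + 0.26² + 0.18² + 0.16² + 0.19² + 0.07² = 0.7291
With 6 standardized items, total variance = 6. Proportion = 0.7291/6 = 0.1215 → 12.15%.

12.2%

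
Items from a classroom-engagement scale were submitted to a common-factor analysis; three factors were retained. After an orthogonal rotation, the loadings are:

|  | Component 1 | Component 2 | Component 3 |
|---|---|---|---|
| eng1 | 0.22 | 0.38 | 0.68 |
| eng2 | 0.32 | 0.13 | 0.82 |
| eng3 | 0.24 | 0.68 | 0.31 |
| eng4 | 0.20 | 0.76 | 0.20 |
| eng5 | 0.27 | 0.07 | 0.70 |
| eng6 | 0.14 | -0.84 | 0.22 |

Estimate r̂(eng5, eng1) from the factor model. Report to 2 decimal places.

r̂ = Σ λ_i·λ_j across factors = (0.27)(0.22) + (0.07)(0.38) + (0.70)(0.68)
  = +0.0594 +0.0266 +0.4760 = 0.5620

0.56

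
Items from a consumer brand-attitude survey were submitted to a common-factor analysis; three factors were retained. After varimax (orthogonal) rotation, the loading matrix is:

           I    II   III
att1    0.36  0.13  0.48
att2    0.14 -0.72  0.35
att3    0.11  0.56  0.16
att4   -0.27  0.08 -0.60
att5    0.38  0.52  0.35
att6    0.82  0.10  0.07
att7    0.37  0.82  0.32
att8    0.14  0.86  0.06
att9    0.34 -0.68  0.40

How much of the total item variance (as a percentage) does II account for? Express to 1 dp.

SS loadings for II = 0.13² + (-0.72)² + 0.56² + 0.08² + 0.52² + 0.10² + 0.82² + 0.86² + (-0.68)² = 3.0101
With 9 standardized items, total variance = 9. Proportion = 3.0101/9 = 0.3345 → 33.45%.

33.4%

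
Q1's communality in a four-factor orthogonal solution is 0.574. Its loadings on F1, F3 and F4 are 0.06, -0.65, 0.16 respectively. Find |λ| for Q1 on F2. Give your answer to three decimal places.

0.350

Under orthogonal rotation h² = Σλ², so λ_F2² = h² − (0.4517) = 0.574 − 0.4517 = 0.1223.
|λ| = √0.1223 = 0.3497.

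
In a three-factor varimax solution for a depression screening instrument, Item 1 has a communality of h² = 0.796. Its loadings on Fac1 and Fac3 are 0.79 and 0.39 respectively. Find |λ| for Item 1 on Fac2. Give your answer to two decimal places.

Under orthogonal rotation h² = Σλ², so λ_Fac2² = h² − (0.7762) = 0.796 − 0.7762 = 0.0198.
|λ| = √0.0198 = 0.1407.

0.14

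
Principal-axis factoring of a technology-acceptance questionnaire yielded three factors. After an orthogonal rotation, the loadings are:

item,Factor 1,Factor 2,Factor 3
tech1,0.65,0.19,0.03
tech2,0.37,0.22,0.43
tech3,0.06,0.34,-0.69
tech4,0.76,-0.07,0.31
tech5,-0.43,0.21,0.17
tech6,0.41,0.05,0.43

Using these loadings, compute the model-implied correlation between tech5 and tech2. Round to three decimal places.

r̂ = Σ λ_i·λ_j across factors = (-0.43)(0.37) + (0.21)(0.22) + (0.17)(0.43)
  = -0.1591 +0.0462 +0.0731 = -0.0398

-0.040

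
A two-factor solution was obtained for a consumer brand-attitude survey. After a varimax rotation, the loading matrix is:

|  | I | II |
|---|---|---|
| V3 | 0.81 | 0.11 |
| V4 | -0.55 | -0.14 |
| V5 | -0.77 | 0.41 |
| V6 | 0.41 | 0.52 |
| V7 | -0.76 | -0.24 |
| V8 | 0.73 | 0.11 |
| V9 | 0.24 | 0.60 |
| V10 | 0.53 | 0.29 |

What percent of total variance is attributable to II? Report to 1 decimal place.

12.3%

SS loadings for II = 0.11² + (-0.14)² + 0.41² + 0.52² + (-0.24)² + 0.11² + 0.60² + 0.29² = 0.9840
With 8 standardized items, total variance = 8. Proportion = 0.9840/8 = 0.1230 → 12.30%.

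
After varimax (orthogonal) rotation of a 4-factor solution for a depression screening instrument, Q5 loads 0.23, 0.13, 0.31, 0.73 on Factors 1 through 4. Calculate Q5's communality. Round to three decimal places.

h² = 0.23² + 0.13² + 0.31² + 0.73² = 0.0529 + 0.0169 + 0.0961 + 0.5329 = 0.6988

0.699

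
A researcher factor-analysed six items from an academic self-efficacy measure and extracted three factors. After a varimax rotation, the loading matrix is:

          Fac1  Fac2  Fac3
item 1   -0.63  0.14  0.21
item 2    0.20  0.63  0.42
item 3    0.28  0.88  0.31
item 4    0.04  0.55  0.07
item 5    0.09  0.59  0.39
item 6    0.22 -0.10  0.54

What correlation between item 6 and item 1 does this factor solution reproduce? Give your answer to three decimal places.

r̂ = Σ λ_i·λ_j across factors = (0.22)(-0.63) + (-0.10)(0.14) + (0.54)(0.21)
  = -0.1386 -0.0140 +0.1134 = -0.0392

-0.039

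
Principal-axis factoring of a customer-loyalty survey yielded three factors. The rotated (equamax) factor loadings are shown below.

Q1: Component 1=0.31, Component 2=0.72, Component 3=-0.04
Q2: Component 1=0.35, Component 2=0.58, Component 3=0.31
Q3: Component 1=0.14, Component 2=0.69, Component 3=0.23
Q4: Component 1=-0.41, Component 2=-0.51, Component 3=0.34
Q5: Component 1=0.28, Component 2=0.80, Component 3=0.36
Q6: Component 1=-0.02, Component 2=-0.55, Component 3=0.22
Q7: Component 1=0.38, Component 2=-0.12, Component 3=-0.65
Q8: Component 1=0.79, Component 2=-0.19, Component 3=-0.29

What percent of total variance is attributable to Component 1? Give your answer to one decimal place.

SS loadings for Component 1 = 0.31² + 0.35² + 0.14² + (-0.41)² + 0.28² + (-0.02)² + 0.38² + 0.79² = 1.2536
With 8 standardized items, total variance = 8. Proportion = 1.2536/8 = 0.1567 → 15.67%.

15.7%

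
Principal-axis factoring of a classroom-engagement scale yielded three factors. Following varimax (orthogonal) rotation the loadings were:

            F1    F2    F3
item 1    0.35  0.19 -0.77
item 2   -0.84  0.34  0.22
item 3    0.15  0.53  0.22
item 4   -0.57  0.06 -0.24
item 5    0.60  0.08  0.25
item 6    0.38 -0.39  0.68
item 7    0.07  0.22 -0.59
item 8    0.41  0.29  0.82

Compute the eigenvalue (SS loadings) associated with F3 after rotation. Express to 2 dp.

2.29

SS loadings for F3 = (-0.77)² + 0.22² + 0.22² + (-0.24)² + 0.25² + 0.68² + (-0.59)² + 0.82² = 0.5929 + 0.0484 + 0.0484 + 0.0576 + 0.0625 + 0.4624 + 0.3481 + 0.6724 = 2.2927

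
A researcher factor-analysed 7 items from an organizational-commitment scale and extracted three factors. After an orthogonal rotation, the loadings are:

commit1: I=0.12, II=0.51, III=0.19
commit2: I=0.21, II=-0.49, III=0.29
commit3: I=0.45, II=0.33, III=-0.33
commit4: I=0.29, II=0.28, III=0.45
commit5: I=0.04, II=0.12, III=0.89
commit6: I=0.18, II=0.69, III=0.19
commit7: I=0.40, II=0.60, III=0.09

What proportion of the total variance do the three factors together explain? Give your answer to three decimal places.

Communalities: 0.3106, 0.3683, 0.4203, 0.3650, 0.8081, 0.5446, 0.5281; Σh² = 3.3450.
Total variance with 7 standardized items is 7, so the solution explains 3.3450/7 = 0.4779.

0.478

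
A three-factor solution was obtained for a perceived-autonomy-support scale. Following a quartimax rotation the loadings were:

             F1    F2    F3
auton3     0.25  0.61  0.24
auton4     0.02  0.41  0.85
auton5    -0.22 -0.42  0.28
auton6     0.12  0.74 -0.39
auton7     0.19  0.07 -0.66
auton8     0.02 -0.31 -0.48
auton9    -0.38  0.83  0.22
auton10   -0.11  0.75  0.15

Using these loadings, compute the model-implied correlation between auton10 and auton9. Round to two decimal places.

0.70

r̂ = Σ λ_i·λ_j across factors = (-0.11)(-0.38) + (0.75)(0.83) + (0.15)(0.22)
  = +0.0418 +0.6225 +0.0330 = 0.6973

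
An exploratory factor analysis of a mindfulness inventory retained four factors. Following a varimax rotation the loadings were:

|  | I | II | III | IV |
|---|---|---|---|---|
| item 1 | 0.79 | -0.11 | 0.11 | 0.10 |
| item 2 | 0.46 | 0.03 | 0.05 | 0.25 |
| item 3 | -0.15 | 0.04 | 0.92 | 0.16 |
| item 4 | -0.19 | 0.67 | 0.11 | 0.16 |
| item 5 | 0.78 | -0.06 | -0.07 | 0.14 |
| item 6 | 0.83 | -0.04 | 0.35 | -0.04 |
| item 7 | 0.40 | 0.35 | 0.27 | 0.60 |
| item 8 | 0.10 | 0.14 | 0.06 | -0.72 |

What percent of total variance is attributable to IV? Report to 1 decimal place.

12.8%

SS loadings for IV = 0.10² + 0.25² + 0.16² + 0.16² + 0.14² + (-0.04)² + 0.60² + (-0.72)² = 1.0233
With 8 standardized items, total variance = 8. Proportion = 1.0233/8 = 0.1279 → 12.79%.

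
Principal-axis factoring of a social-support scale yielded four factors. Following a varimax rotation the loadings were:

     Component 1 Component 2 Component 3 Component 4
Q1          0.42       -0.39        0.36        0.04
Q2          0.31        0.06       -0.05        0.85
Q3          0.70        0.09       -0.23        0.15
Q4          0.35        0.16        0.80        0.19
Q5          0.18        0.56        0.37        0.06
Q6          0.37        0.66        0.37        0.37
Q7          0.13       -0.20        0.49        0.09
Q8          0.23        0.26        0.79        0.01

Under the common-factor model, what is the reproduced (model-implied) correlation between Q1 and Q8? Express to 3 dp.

r̂ = Σ λ_i·λ_j across factors = (0.42)(0.23) + (-0.39)(0.26) + (0.36)(0.79) + (0.04)(0.01)
  = +0.0966 -0.1014 +0.2844 +0.0004 = 0.2800

0.280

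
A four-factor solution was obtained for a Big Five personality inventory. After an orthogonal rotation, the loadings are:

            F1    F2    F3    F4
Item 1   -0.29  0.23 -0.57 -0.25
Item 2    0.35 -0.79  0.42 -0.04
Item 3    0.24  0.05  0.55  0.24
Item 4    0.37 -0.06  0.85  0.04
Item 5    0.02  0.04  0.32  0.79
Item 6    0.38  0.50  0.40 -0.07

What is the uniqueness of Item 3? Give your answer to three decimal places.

0.580

h² = 0.24² + 0.05² + 0.55² + 0.24² = 0.0576 + 0.0025 + 0.3025 + 0.0576 = 0.4202
Uniqueness u² = 1 − h² = 1 − 0.4202 = 0.5798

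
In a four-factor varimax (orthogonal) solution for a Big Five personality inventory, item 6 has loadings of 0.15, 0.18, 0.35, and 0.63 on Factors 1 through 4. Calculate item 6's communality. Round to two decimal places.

0.57

h² = 0.15² + 0.18² + 0.35² + 0.63² = 0.0225 + 0.0324 + 0.1225 + 0.3969 = 0.5743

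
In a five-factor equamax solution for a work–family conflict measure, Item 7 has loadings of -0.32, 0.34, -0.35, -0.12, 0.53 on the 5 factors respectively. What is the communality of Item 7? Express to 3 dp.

0.636

h² = (-0.32)² + 0.34² + (-0.35)² + (-0.12)² + 0.53² = 0.1024 + 0.1156 + 0.1225 + 0.0144 + 0.2809 = 0.6358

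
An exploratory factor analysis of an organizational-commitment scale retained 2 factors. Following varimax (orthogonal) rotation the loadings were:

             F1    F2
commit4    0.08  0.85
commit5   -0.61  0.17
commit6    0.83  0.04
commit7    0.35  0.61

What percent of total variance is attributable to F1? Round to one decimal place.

29.7%

SS loadings for F1 = 0.08² + (-0.61)² + 0.83² + 0.35² = 1.1899
With 4 standardized items, total variance = 4. Proportion = 1.1899/4 = 0.2975 → 29.75%.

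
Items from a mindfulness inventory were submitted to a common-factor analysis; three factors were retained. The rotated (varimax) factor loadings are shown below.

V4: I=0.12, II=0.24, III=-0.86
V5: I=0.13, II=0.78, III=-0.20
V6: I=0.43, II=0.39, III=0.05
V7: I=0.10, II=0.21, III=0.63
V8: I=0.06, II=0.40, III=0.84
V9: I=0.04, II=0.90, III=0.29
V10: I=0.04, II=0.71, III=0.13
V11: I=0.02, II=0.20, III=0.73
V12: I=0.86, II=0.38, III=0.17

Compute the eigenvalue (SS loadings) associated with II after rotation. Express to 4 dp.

SS loadings for II = 0.24² + 0.78² + 0.39² + 0.21² + 0.40² + 0.90² + 0.71² + 0.20² + 0.38² = 0.0576 + 0.6084 + 0.1521 + 0.0441 + 0.1600 + 0.8100 + 0.5041 + 0.0400 + 0.1444 = 2.5207

2.5207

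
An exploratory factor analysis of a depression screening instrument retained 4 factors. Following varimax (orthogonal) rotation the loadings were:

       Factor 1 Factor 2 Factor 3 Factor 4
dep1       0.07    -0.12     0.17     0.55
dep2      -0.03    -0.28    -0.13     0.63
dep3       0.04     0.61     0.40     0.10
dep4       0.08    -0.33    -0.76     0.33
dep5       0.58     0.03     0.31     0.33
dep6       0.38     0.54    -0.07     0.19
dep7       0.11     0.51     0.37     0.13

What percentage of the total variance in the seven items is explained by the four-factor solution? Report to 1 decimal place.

51.9%

Communalities: 0.3507, 0.4931, 0.5437, 0.8018, 0.5423, 0.4770, 0.4260; Σh² = 3.6346.
Total variance with 7 standardized items is 7, so the solution explains 3.6346/7 = 0.5192 = 51.92%.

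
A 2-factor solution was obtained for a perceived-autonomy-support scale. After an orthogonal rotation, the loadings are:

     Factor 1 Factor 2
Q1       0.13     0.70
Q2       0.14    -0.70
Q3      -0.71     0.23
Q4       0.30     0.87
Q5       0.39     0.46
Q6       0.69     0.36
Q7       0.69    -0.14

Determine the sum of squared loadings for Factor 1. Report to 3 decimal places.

1.735

SS loadings for Factor 1 = 0.13² + 0.14² + (-0.71)² + 0.30² + 0.39² + 0.69² + 0.69² = 0.0169 + 0.0196 + 0.5041 + 0.0900 + 0.1521 + 0.4761 + 0.4761 = 1.7349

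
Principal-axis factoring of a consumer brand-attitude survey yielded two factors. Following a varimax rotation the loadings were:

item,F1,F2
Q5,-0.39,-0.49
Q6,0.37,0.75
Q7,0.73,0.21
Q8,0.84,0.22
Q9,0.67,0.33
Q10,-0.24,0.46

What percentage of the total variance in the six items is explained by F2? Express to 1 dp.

SS loadings for F2 = (-0.49)² + 0.75² + 0.21² + 0.22² + 0.33² + 0.46² = 1.2156
With 6 standardized items, total variance = 6. Proportion = 1.2156/6 = 0.2026 → 20.26%.

20.3%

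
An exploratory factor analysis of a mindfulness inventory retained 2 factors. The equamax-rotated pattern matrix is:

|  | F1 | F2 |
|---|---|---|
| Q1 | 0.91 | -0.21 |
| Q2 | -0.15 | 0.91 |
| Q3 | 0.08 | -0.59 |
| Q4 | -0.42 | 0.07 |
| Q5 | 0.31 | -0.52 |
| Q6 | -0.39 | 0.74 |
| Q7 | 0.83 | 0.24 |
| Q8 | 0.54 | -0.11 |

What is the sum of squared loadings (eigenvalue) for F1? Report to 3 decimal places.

2.262

SS loadings for F1 = 0.91² + (-0.15)² + 0.08² + (-0.42)² + 0.31² + (-0.39)² + 0.83² + 0.54² = 0.8281 + 0.0225 + 0.0064 + 0.1764 + 0.0961 + 0.1521 + 0.6889 + 0.2916 = 2.2621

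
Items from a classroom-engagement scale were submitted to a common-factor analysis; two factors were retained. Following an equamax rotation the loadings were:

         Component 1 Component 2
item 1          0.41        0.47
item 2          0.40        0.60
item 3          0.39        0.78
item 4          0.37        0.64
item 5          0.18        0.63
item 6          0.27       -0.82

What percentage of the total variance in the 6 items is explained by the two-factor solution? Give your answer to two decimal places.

Communalities: 0.3890, 0.5200, 0.7605, 0.5465, 0.4293, 0.7453; Σh² = 3.3906.
Total variance with 6 standardized items is 6, so the solution explains 3.3906/6 = 0.5651 = 56.51%.

56.51%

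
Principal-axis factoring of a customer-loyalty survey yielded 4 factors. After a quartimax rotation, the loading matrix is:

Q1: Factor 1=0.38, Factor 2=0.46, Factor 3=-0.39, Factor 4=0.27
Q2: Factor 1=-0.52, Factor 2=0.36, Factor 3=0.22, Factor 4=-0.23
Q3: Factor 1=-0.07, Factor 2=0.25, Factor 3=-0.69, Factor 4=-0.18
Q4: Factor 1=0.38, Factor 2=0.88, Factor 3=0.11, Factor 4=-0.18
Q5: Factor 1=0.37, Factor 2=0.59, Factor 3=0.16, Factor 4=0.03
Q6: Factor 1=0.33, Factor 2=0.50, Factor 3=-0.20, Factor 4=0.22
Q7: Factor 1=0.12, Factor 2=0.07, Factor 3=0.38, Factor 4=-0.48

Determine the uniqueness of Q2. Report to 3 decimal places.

h² = (-0.52)² + 0.36² + 0.22² + (-0.23)² = 0.2704 + 0.1296 + 0.0484 + 0.0529 = 0.5013
Uniqueness u² = 1 − h² = 1 − 0.5013 = 0.4987

0.499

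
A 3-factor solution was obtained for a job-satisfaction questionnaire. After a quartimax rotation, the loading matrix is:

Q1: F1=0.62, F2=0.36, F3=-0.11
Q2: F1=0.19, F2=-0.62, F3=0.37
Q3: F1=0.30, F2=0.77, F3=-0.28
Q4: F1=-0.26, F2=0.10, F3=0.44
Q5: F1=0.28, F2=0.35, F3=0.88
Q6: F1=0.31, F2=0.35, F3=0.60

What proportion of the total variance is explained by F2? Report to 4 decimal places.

0.2270

SS loadings for F2 = 0.36² + (-0.62)² + 0.77² + 0.10² + 0.35² + 0.35² = 1.3619
Proportion of variance = 1.3619 / 6 = 0.2270.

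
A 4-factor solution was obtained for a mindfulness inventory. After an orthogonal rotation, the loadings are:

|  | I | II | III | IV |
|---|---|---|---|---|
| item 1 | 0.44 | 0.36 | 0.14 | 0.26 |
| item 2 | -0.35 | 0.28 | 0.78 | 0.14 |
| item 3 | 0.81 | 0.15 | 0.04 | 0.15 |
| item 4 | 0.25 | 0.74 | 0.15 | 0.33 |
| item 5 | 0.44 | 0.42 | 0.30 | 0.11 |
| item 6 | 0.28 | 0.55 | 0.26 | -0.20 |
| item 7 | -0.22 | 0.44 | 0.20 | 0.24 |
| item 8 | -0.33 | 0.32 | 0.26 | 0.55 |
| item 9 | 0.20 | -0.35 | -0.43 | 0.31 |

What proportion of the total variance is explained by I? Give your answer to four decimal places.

SS loadings for I = 0.44² + (-0.35)² + 0.81² + 0.25² + 0.44² + 0.28² + (-0.22)² + (-0.33)² + 0.20² = 1.5040
Proportion of variance = 1.5040 / 9 = 0.1671.

0.1671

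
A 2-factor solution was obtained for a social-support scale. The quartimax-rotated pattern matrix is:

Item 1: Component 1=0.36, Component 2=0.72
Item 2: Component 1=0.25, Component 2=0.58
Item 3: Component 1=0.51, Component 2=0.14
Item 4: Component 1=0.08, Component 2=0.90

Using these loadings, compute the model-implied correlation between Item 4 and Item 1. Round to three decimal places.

r̂ = Σ λ_i·λ_j across factors = (0.08)(0.36) + (0.90)(0.72)
  = +0.0288 +0.6480 = 0.6768

0.677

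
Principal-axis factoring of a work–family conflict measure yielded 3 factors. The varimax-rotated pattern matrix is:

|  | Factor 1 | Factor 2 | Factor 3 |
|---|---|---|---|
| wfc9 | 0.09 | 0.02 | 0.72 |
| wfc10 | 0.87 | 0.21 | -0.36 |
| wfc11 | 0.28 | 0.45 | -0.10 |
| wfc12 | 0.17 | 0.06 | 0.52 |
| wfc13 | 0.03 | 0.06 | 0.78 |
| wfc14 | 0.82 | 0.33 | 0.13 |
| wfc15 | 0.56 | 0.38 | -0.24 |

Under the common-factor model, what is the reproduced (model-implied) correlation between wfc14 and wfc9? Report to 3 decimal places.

0.174

r̂ = Σ λ_i·λ_j across factors = (0.82)(0.09) + (0.33)(0.02) + (0.13)(0.72)
  = +0.0738 +0.0066 +0.0936 = 0.1740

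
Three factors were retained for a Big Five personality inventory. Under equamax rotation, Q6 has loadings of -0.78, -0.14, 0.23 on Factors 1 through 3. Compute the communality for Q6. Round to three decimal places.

0.681

h² = (-0.78)² + (-0.14)² + 0.23² = 0.6084 + 0.0196 + 0.0529 = 0.6809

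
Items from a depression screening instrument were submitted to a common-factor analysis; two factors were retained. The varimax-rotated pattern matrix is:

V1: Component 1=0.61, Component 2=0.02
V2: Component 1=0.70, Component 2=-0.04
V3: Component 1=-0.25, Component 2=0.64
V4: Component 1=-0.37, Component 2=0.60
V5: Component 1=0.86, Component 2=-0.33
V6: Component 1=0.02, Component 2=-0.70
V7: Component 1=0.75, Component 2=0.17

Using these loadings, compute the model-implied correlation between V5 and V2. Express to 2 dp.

0.62

r̂ = Σ λ_i·λ_j across factors = (0.86)(0.70) + (-0.33)(-0.04)
  = +0.6020 +0.0132 = 0.6152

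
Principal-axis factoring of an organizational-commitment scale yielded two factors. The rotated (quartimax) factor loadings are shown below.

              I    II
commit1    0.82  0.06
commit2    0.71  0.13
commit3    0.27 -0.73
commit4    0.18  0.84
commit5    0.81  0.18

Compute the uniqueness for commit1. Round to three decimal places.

0.324

h² = 0.82² + 0.06² = 0.6724 + 0.0036 = 0.6760
Uniqueness u² = 1 − h² = 1 − 0.6760 = 0.3240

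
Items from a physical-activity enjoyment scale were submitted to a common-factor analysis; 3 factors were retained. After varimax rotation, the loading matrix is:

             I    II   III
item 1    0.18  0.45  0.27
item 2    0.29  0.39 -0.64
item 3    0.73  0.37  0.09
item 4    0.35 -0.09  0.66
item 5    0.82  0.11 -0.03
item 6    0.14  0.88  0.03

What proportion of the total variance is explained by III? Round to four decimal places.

SS loadings for III = 0.27² + (-0.64)² + 0.09² + 0.66² + (-0.03)² + 0.03² = 0.9280
Proportion of variance = 0.9280 / 6 = 0.1547.

0.1547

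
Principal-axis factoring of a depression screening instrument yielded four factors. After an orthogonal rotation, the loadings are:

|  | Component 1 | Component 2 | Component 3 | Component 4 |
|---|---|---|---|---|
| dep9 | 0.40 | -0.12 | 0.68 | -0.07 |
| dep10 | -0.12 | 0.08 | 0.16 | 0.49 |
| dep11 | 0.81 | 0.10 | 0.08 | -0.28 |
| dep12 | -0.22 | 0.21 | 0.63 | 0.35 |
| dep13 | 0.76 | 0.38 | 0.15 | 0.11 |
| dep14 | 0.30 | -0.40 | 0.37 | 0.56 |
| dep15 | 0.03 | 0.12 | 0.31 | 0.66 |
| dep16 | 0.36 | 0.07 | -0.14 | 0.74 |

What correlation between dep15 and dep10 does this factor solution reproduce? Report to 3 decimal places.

0.379

r̂ = Σ λ_i·λ_j across factors = (0.03)(-0.12) + (0.12)(0.08) + (0.31)(0.16) + (0.66)(0.49)
  = -0.0036 +0.0096 +0.0496 +0.3234 = 0.3790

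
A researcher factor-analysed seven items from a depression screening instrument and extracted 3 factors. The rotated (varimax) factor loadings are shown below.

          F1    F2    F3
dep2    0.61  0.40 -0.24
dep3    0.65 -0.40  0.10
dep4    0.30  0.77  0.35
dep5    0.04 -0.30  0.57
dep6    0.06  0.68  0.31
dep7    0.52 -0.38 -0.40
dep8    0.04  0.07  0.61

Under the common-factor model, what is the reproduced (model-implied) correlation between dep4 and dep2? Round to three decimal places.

r̂ = Σ λ_i·λ_j across factors = (0.30)(0.61) + (0.77)(0.40) + (0.35)(-0.24)
  = +0.1830 +0.3080 -0.0840 = 0.4070

0.407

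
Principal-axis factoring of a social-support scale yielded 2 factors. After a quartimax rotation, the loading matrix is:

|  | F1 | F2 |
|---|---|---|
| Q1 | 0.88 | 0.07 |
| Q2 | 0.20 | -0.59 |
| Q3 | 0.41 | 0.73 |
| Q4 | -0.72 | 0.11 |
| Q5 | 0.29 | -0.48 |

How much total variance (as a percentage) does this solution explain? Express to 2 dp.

54.27%

SS loadings by factor: 1.5850, 1.1284; total = 2.7134.
Total variance with 5 standardized items is 5, so the solution explains 2.7134/5 = 0.5427 = 54.27%.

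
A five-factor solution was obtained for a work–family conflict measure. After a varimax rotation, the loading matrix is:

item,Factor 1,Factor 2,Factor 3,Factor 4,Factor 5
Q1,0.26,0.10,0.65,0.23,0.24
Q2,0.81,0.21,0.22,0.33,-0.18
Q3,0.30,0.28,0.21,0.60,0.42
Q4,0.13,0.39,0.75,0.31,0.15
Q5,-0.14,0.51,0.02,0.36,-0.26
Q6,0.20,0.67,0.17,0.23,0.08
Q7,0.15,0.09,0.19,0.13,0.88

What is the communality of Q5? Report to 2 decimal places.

0.48

h² = (-0.14)² + 0.51² + 0.02² + 0.36² + (-0.26)² = 0.0196 + 0.2601 + 0.0004 + 0.1296 + 0.0676 = 0.4773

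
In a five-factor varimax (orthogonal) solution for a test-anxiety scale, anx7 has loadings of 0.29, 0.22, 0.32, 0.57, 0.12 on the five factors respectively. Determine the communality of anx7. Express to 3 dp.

0.574

h² = 0.29² + 0.22² + 0.32² + 0.57² + 0.12² = 0.0841 + 0.0484 + 0.1024 + 0.3249 + 0.0144 = 0.5742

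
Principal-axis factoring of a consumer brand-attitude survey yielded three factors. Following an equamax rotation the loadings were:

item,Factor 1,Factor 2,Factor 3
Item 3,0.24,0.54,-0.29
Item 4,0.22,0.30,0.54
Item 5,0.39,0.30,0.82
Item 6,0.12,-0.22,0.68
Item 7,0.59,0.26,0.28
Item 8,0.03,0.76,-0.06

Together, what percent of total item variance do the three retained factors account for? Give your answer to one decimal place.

SS loadings by factor: 0.6215, 1.1652, 1.5925; total = 3.3792.
Total variance with 6 standardized items is 6, so the solution explains 3.3792/6 = 0.5632 = 56.32%.

56.3%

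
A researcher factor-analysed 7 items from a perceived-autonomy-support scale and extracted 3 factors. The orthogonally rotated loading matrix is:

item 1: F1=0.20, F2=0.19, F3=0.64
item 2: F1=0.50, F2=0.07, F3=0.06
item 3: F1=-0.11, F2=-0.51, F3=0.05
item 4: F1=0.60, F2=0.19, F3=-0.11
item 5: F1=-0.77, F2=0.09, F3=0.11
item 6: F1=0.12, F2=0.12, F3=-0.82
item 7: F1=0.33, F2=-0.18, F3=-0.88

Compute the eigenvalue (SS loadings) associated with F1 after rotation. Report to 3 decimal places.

1.378

SS loadings for F1 = 0.20² + 0.50² + (-0.11)² + 0.60² + (-0.77)² + 0.12² + 0.33² = 0.0400 + 0.2500 + 0.0121 + 0.3600 + 0.5929 + 0.0144 + 0.1089 = 1.3783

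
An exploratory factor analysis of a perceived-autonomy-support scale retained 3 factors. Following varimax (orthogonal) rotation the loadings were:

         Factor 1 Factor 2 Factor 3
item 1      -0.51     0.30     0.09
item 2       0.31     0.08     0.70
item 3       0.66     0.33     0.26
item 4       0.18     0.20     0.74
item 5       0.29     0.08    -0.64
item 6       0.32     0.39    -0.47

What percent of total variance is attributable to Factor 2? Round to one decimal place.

6.7%

SS loadings for Factor 2 = 0.30² + 0.08² + 0.33² + 0.20² + 0.08² + 0.39² = 0.4038
With 6 standardized items, total variance = 6. Proportion = 0.4038/6 = 0.0673 → 6.73%.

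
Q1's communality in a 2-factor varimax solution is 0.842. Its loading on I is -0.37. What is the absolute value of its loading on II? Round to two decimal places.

0.84

Under orthogonal rotation h² = Σλ², so λ_II² = h² − (0.1369) = 0.842 − 0.1369 = 0.7051.
|λ| = √0.7051 = 0.8397.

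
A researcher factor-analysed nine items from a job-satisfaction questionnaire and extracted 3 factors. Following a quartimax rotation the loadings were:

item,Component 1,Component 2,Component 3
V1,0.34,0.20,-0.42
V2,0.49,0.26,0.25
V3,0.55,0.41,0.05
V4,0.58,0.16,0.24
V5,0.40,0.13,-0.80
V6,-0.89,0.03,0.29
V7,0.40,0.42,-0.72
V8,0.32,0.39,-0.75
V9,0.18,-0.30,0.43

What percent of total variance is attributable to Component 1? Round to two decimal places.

SS loadings for Component 1 = 0.34² + 0.49² + 0.55² + 0.58² + 0.40² + (-0.89)² + 0.40² + 0.32² + 0.18² = 2.2415
With 9 standardized items, total variance = 9. Proportion = 2.2415/9 = 0.2491 → 24.91%.

24.91%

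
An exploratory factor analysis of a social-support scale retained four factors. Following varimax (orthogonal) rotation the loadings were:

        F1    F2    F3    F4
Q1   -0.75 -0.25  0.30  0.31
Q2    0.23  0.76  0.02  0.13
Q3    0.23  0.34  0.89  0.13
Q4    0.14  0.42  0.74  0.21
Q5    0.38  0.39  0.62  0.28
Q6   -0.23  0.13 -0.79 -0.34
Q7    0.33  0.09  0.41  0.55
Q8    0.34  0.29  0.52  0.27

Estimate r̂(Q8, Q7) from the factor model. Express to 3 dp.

0.500

r̂ = Σ λ_i·λ_j across factors = (0.34)(0.33) + (0.29)(0.09) + (0.52)(0.41) + (0.27)(0.55)
  = +0.1122 +0.0261 +0.2132 +0.1485 = 0.5000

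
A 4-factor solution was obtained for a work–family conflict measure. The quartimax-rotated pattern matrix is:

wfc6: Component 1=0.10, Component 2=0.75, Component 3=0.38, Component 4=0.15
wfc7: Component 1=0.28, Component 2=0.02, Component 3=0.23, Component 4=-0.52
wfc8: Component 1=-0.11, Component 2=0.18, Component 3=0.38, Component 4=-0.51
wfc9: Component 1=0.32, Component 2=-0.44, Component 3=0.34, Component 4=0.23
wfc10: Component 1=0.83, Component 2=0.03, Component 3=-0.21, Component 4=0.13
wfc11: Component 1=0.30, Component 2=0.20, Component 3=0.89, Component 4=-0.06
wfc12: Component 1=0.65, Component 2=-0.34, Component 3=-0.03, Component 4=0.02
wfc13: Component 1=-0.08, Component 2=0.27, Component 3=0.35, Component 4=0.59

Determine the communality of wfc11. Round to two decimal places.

0.93

h² = 0.30² + 0.20² + 0.89² + (-0.06)² = 0.0900 + 0.0400 + 0.7921 + 0.0036 = 0.9257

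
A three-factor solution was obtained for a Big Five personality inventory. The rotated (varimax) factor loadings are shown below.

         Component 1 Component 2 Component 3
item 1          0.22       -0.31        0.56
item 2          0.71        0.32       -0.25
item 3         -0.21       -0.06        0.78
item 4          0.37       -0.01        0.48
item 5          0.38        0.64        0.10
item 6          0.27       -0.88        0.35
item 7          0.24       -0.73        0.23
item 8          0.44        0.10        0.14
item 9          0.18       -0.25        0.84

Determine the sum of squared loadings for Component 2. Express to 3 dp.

SS loadings for Component 2 = (-0.31)² + 0.32² + (-0.06)² + (-0.01)² + 0.64² + (-0.88)² + (-0.73)² + 0.10² + (-0.25)² = 0.0961 + 0.1024 + 0.0036 + 0.0001 + 0.4096 + 0.7744 + 0.5329 + 0.0100 + 0.0625 = 1.9916

1.992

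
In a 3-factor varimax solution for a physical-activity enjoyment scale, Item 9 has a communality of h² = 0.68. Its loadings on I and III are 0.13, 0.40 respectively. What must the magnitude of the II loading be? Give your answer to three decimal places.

Under orthogonal rotation h² = Σλ², so λ_II² = h² − (0.1769) = 0.68 − 0.1769 = 0.5031.
|λ| = √0.5031 = 0.7093.

0.709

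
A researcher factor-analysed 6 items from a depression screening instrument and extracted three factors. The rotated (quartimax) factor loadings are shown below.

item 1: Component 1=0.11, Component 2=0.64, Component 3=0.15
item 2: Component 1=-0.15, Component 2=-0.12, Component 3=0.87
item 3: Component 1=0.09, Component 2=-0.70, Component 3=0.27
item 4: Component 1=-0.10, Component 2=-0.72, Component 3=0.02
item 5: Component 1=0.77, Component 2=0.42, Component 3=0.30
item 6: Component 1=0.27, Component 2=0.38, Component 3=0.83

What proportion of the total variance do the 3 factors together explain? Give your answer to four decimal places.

Communalities: 0.4442, 0.7938, 0.5710, 0.5288, 0.8593, 0.9062; Σh² = 4.1033.
Total variance with 6 standardized items is 6, so the solution explains 4.1033/6 = 0.6839.

0.6839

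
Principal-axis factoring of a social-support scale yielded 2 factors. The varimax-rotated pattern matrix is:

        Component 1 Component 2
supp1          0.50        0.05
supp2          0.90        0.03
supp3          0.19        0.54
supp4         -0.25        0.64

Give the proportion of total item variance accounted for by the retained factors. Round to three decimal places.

0.466

Communalities: 0.2525, 0.8109, 0.3277, 0.4721; Σh² = 1.8632.
Total variance with 4 standardized items is 4, so the solution explains 1.8632/4 = 0.4658.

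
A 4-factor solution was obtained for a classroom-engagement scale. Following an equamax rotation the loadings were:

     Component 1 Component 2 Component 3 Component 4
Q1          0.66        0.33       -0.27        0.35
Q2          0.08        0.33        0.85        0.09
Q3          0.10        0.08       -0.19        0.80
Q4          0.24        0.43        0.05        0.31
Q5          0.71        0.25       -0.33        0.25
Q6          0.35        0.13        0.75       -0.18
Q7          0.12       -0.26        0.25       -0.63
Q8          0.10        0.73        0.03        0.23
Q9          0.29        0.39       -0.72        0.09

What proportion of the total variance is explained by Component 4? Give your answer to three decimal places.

0.158

SS loadings for Component 4 = 0.35² + 0.09² + 0.80² + 0.31² + 0.25² + (-0.18)² + (-0.63)² + 0.23² + 0.09² = 1.4195
Proportion of variance = 1.4195 / 9 = 0.1577.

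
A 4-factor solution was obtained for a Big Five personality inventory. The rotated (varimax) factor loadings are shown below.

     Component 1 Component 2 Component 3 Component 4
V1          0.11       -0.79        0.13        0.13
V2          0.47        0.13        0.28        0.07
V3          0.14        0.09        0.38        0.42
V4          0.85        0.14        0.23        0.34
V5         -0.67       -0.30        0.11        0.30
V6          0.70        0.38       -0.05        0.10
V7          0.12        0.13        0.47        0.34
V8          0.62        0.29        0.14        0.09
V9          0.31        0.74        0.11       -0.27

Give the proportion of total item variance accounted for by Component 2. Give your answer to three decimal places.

SS loadings for Component 2 = (-0.79)² + 0.13² + 0.09² + 0.14² + (-0.30)² + 0.38² + 0.13² + 0.29² + 0.74² = 1.5517
Proportion of variance = 1.5517 / 9 = 0.1724.

0.172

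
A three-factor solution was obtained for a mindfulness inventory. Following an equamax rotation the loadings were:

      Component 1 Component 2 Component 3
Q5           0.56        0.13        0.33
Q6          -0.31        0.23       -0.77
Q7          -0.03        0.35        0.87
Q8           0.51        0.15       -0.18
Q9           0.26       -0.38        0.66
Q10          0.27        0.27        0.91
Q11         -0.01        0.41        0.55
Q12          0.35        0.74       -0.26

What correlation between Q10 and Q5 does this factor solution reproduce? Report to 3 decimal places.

r̂ = Σ λ_i·λ_j across factors = (0.27)(0.56) + (0.27)(0.13) + (0.91)(0.33)
  = +0.1512 +0.0351 +0.3003 = 0.4866

0.487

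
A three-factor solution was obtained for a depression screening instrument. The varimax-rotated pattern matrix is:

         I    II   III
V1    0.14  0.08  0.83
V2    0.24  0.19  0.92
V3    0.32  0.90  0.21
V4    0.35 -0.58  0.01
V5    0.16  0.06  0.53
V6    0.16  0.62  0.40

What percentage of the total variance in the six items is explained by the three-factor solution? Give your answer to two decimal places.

Communalities: 0.7149, 0.9401, 0.9565, 0.4590, 0.3101, 0.5700; Σh² = 3.9506.
Total variance with 6 standardized items is 6, so the solution explains 3.9506/6 = 0.6584 = 65.84%.

65.84%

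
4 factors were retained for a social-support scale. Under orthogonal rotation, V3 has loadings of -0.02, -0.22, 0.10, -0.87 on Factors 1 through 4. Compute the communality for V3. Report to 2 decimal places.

0.82

h² = (-0.02)² + (-0.22)² + 0.10² + (-0.87)² = 0.0004 + 0.0484 + 0.0100 + 0.7569 = 0.8157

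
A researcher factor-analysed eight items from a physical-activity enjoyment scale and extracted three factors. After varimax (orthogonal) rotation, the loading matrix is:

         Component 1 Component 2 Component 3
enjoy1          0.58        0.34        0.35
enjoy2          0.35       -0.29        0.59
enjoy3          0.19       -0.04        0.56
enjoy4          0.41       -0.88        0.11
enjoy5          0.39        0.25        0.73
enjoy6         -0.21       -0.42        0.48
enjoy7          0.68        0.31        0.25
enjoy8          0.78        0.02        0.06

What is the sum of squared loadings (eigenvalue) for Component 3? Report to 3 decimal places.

1.626

SS loadings for Component 3 = 0.35² + 0.59² + 0.56² + 0.11² + 0.73² + 0.48² + 0.25² + 0.06² = 0.1225 + 0.3481 + 0.3136 + 0.0121 + 0.5329 + 0.2304 + 0.0625 + 0.0036 = 1.6257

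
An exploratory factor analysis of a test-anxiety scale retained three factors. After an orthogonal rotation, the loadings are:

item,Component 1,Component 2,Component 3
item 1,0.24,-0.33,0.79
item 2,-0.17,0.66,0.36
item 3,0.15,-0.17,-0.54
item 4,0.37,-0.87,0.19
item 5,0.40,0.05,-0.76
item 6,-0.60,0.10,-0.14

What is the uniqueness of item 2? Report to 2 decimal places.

0.41

h² = (-0.17)² + 0.66² + 0.36² = 0.0289 + 0.4356 + 0.1296 = 0.5941
Uniqueness u² = 1 − h² = 1 − 0.5941 = 0.4059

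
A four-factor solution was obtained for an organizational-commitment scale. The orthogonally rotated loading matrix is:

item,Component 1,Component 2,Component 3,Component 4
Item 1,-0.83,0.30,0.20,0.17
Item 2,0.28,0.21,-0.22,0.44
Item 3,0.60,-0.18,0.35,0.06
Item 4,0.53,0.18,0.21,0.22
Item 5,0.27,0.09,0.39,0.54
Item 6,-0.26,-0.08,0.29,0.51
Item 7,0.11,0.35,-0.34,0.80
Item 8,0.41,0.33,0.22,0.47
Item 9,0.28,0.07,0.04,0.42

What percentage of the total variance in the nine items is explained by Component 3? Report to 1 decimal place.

SS loadings for Component 3 = 0.20² + (-0.22)² + 0.35² + 0.21² + 0.39² + 0.29² + (-0.34)² + 0.22² + 0.04² = 0.6568
With 9 standardized items, total variance = 9. Proportion = 0.6568/9 = 0.0730 → 7.30%.

7.3%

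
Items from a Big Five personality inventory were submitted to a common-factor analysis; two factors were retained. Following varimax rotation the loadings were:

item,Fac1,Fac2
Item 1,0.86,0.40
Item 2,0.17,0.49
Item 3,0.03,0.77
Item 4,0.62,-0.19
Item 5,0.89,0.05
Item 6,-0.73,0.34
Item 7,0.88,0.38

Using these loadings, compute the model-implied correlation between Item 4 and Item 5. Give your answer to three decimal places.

0.542

r̂ = Σ λ_i·λ_j across factors = (0.62)(0.89) + (-0.19)(0.05)
  = +0.5518 -0.0095 = 0.5423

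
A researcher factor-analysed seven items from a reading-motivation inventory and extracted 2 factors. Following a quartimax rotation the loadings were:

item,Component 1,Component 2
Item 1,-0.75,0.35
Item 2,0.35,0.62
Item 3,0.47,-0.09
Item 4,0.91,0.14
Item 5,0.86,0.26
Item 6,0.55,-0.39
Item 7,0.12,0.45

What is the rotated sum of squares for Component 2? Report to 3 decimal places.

SS loadings for Component 2 = 0.35² + 0.62² + (-0.09)² + 0.14² + 0.26² + (-0.39)² + 0.45² = 0.1225 + 0.3844 + 0.0081 + 0.0196 + 0.0676 + 0.1521 + 0.2025 = 0.9568

0.957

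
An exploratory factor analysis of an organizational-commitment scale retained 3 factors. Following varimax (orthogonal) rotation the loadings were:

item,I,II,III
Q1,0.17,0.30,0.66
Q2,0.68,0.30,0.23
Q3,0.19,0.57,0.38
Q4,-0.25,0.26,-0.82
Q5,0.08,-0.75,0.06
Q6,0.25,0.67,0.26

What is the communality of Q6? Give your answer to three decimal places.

0.579

h² = 0.25² + 0.67² + 0.26² = 0.0625 + 0.4489 + 0.0676 = 0.5790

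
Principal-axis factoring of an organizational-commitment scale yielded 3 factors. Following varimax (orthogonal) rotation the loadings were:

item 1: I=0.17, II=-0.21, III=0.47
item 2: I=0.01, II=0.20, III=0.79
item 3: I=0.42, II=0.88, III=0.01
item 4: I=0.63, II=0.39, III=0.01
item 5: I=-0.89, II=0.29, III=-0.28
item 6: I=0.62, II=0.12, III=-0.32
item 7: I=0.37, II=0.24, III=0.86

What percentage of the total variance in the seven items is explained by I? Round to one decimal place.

SS loadings for I = 0.17² + 0.01² + 0.42² + 0.63² + (-0.89)² + 0.62² + 0.37² = 1.9157
With 7 standardized items, total variance = 7. Proportion = 1.9157/7 = 0.2737 → 27.37%.

27.4%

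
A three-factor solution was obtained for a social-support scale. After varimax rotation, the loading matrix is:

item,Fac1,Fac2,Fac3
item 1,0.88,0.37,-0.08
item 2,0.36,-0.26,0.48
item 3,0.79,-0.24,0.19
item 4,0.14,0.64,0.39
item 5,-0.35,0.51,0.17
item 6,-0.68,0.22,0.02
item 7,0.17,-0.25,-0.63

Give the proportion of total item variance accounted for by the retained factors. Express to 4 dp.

0.5793

Communalities: 0.9177, 0.4276, 0.7178, 0.5813, 0.4115, 0.5112, 0.4883; Σh² = 4.0554.
Total variance with 7 standardized items is 7, so the solution explains 4.0554/7 = 0.5793.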